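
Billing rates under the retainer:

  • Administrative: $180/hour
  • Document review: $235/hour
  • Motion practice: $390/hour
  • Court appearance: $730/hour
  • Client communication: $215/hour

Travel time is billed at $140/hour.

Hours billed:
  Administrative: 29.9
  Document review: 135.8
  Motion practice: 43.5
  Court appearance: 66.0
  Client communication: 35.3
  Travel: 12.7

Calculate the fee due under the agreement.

$111,807.50

Administrative: 29.9 × $180 = $5,382.00
Document review: 135.8 × $235 = $31,913.00
Motion practice: 43.5 × $390 = $16,965.00
Court appearance: 66.0 × $730 = $48,180.00
Client communication: 35.3 × $215 = $7,589.50
Subtotal: $5,382.00 + $31,913.00 + $16,965.00 + $48,180.00 + $7,589.50 = $110,029.50
Travel: 12.7 × $140 = $1,778.00
Total: $110,029.50 + $1,778.00 = $111,807.50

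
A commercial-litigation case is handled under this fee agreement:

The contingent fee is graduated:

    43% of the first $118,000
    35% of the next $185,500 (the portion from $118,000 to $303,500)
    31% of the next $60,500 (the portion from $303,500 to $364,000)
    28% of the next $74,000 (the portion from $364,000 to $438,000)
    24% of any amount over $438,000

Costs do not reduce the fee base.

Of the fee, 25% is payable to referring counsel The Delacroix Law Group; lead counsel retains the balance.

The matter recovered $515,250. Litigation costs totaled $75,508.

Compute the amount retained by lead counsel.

$130,260.00

Fee base is the gross recovery, $515,250; costs are reimbursed separately.
First $118,000 at 43% = $50,740.00
Next $185,500 at 35% = $64,925.00
Next $60,500 at 31% = $18,755.00
Next $74,000 at 28% = $20,720.00
Remaining $77,250 at 24% = $18,540.00
Fee: $50,740.00 + $64,925.00 + $18,755.00 + $20,720.00 + $18,540.00 = $173,680.00
Referral share: 25% of $173,680.00 = $43,420.00; lead counsel retains $173,680.00 − $43,420.00 = $130,260.00.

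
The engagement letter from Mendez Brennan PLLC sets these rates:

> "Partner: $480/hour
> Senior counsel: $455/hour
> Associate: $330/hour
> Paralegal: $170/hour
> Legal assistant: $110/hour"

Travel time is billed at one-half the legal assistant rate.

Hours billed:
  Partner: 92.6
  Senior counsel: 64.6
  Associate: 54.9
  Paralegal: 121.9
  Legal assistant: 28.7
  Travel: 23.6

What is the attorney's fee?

$117,136.00

Partner: 92.6 × $480 = $44,448.00
Senior counsel: 64.6 × $455 = $29,393.00
Associate: 54.9 × $330 = $18,117.00
Paralegal: 121.9 × $170 = $20,723.00
Legal assistant: 28.7 × $110 = $3,157.00
Subtotal: $44,448.00 + $29,393.00 + $18,117.00 + $20,723.00 + $3,157.00 = $115,838.00
Travel: 23.6 × ($110 ÷ 2) = 23.6 × $55.00 = $1,298.00
Total: $115,838.00 + $1,298.00 = $117,136.00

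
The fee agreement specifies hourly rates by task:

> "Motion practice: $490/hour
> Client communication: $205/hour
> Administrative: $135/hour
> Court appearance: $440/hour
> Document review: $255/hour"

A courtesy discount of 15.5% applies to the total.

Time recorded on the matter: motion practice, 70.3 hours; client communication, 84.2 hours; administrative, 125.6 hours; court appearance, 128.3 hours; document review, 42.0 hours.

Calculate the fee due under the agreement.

$114,772.97

Motion practice: 70.3 × $490 = $34,447.00
Client communication: 84.2 × $205 = $17,261.00
Administrative: 125.6 × $135 = $16,956.00
Court appearance: 128.3 × $440 = $56,452.00
Document review: 42.0 × $255 = $10,710.00
Subtotal: $135,826.00
Less 15.5% discount: −$21,053.03
Total: $135,826.00 − $21,053.03 = $114,772.97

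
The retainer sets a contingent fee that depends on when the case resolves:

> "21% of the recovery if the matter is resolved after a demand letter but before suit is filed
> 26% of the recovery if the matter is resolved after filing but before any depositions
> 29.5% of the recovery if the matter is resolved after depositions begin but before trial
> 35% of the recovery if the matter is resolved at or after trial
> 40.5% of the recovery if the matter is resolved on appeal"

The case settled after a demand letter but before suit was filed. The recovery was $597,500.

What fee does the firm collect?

The matter settled after a demand letter but before suit was filed, so the 21% rate applies.
$597,500 × 21% = $125,475.00

$125,475.00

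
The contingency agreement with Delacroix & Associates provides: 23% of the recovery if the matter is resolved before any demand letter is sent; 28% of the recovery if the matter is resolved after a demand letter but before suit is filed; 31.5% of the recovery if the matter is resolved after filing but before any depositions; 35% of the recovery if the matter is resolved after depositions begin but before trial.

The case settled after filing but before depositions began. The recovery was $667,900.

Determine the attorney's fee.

The matter settled after filing but before depositions began, so the 31.5% rate applies.
$667,900 × 31.5% = $210,388.50

$210,388.50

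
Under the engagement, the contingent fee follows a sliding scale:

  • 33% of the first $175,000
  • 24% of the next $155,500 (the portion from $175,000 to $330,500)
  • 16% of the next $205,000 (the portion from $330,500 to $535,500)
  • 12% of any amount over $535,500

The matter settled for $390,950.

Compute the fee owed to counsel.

First $175,000 at 33% = $57,750.00
Next $155,500 at 24% = $37,320.00
Remaining $60,450 at 16% = $9,672.00
Fee: $57,750.00 + $37,320.00 + $9,672.00 = $104,742.00

$104,742.00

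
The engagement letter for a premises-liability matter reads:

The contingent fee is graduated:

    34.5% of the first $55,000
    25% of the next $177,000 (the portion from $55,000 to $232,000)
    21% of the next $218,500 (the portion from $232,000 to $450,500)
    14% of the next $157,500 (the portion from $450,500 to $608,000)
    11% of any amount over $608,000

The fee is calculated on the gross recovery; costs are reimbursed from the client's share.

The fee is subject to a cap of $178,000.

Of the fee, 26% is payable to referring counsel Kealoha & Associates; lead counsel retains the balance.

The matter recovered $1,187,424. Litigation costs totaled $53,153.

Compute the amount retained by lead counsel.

$131,720.00

Fee base is the gross recovery, $1,187,424; costs are reimbursed separately.
First $55,000 at 34.5% = $18,975.00
Next $177,000 at 25% = $44,250.00
Next $218,500 at 21% = $45,885.00
Next $157,500 at 14% = $22,050.00
Remaining $579,424 at 11% = $63,736.64
Fee: $18,975.00 + $44,250.00 + $45,885.00 + $22,050.00 + $63,736.64 = $194,896.64
$194,896.64 exceeds the $178,000 cap, so the fee is capped at $178,000.00.
Referral share: 26% of $178,000.00 = $46,280.00; lead counsel retains $178,000.00 − $46,280.00 = $131,720.00.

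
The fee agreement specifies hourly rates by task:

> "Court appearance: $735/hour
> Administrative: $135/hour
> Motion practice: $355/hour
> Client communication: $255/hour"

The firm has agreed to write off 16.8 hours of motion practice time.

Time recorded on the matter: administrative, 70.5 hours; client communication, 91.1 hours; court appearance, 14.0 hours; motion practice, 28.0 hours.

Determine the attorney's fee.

Court appearance: 14.0 × $735 = $10,290.00
Administrative: 70.5 × $135 = $9,517.50
Motion practice: 28.0 × $355 = $9,940.00
Client communication: 91.1 × $255 = $23,230.50
Subtotal: $52,978.00
Write-off: 16.8 × $355 = $5,964.00
Total: $52,978.00 − $5,964.00 = $47,014.00

$47,014.00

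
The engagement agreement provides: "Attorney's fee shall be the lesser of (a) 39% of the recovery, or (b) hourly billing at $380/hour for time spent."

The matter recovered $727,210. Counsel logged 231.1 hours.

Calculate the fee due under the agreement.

(a) 39% of $727,210 = $283,611.90
(b) 231.1 × $380 = $87,818.00
The lesser is (b): $87,818.00.

$87,818.00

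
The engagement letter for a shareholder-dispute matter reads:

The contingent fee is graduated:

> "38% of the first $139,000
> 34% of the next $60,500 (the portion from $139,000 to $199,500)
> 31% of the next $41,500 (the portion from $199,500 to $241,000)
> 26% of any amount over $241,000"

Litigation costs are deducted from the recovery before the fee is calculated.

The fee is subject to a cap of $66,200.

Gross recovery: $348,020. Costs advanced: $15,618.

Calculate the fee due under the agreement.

$66,200.00

Fee base (net of costs): $348,020 − $15,618 = $332,402
First $139,000 at 38% = $52,820.00
Next $60,500 at 34% = $20,570.00
Next $41,500 at 31% = $12,865.00
Remaining $91,402 at 26% = $23,764.52
Fee: $52,820.00 + $20,570.00 + $12,865.00 + $23,764.52 = $110,019.52
$110,019.52 exceeds the $66,200 cap, so the fee is capped at $66,200.00.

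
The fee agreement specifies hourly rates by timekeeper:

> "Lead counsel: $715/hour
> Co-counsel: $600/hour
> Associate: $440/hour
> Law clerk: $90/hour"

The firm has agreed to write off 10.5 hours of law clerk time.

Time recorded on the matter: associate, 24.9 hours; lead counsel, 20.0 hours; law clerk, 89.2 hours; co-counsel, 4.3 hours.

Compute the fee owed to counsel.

Lead counsel: 20.0 × $715 = $14,300.00
Co-counsel: 4.3 × $600 = $2,580.00
Associate: 24.9 × $440 = $10,956.00
Law clerk: 89.2 × $90 = $8,028.00
Subtotal: $35,864.00
Write-off: 10.5 × $90 = $945.00
Total: $35,864.00 − $945.00 = $34,919.00

$34,919.00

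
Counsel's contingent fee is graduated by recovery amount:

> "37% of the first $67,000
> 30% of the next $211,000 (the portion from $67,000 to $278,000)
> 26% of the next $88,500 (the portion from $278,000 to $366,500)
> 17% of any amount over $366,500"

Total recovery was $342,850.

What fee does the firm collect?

$104,951.00

First $67,000 at 37% = $24,790.00
Next $211,000 at 30% = $63,300.00
Remaining $64,850 at 26% = $16,861.00
Fee: $24,790.00 + $63,300.00 + $16,861.00 = $104,951.00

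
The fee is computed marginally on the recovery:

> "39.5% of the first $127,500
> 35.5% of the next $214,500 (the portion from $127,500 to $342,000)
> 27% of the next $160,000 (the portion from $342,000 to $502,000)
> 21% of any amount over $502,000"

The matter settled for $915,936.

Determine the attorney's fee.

First $127,500 at 39.5% = $50,362.50
Next $214,500 at 35.5% = $76,147.50
Next $160,000 at 27% = $43,200.00
Remaining $413,936 at 21% = $86,926.56
Fee: $50,362.50 + $76,147.50 + $43,200.00 + $86,926.56 = $256,636.56

$256,636.56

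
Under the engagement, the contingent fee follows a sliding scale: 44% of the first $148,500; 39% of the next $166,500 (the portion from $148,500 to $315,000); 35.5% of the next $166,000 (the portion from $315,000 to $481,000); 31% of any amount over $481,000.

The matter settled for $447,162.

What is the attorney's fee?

First $148,500 at 44% = $65,340.00
Next $166,500 at 39% = $64,935.00
Remaining $132,162 at 35.5% = $46,917.51
Fee: $65,340.00 + $64,935.00 + $46,917.51 = $177,192.51

$177,192.51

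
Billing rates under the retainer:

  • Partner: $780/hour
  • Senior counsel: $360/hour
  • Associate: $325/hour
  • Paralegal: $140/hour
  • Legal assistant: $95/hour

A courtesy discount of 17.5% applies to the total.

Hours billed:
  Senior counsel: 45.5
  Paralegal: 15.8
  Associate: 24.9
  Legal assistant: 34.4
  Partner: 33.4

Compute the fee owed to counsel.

Partner: 33.4 × $780 = $26,052.00
Senior counsel: 45.5 × $360 = $16,380.00
Associate: 24.9 × $325 = $8,092.50
Paralegal: 15.8 × $140 = $2,212.00
Legal assistant: 34.4 × $95 = $3,268.00
Subtotal: $56,004.50
Less 17.5% discount: −$9,800.79
Total: $56,004.50 − $9,800.79 = $46,203.71

$46,203.71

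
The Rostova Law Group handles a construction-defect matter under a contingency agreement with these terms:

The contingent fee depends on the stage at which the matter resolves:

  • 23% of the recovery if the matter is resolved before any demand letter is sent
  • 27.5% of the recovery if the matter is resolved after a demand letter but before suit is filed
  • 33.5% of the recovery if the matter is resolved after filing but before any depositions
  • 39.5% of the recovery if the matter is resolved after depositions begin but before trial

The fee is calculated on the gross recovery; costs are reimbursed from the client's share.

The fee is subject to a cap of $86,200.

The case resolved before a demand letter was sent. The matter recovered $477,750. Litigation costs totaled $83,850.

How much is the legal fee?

Fee base is the gross recovery, $477,750; costs are reimbursed separately.
The matter resolved before a demand letter was sent, so the 23% rate applies.
$477,750 × 23% = $109,882.50
$109,882.50 exceeds the $86,200 cap, so the fee is capped at $86,200.00.

$86,200.00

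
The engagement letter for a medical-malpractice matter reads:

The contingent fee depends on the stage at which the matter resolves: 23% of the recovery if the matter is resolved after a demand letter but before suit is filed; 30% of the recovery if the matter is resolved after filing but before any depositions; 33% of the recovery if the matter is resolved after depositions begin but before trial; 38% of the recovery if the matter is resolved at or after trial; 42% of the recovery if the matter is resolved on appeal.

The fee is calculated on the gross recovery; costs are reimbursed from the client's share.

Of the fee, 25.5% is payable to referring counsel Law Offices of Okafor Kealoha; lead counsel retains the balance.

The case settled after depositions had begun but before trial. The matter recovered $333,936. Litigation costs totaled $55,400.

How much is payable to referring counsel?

$28,100.71

Fee base is the gross recovery, $333,936; costs are reimbursed separately.
The matter settled after depositions had begun but before trial, so the 33% rate applies.
$333,936 × 33% = $110,198.88
Referral share: 25.5% of $110,198.88 = $28,100.71; lead counsel retains $110,198.88 − $28,100.71 = $82,098.17.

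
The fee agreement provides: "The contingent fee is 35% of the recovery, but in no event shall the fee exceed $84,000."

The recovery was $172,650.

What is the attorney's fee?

$60,427.50

35% of $172,650 = $60,427.50
That is under the $84,000 cap.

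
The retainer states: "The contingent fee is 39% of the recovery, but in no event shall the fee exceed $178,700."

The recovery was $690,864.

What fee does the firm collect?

39% of $690,864 = $269,436.96
That exceeds the $178,700 cap, so the fee is capped at $178,700.

$178,700.00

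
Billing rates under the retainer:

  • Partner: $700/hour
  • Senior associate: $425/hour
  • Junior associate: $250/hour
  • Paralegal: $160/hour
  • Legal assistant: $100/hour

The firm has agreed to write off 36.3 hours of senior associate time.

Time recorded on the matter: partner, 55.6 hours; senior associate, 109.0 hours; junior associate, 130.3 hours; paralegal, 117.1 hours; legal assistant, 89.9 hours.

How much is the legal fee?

$130,118.50

Partner: 55.6 × $700 = $38,920.00
Senior associate: 109.0 × $425 = $46,325.00
Junior associate: 130.3 × $250 = $32,575.00
Paralegal: 117.1 × $160 = $18,736.00
Legal assistant: 89.9 × $100 = $8,990.00
Subtotal: $145,546.00
Write-off: 36.3 × $425 = $15,427.50
Total: $145,546.00 − $15,427.50 = $130,118.50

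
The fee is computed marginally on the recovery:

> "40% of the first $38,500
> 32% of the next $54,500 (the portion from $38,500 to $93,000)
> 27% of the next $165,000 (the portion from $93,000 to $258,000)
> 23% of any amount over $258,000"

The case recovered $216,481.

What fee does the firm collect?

$66,179.87

First $38,500 at 40% = $15,400.00
Next $54,500 at 32% = $17,440.00
Remaining $123,481 at 27% = $33,339.87
Fee: $15,400.00 + $17,440.00 + $33,339.87 = $66,179.87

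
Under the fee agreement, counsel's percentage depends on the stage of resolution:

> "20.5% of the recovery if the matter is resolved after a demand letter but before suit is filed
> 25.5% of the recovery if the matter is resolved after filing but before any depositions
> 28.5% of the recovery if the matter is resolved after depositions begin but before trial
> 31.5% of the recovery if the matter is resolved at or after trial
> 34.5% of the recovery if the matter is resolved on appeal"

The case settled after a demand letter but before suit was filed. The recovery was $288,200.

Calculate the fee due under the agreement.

The matter settled after a demand letter but before suit was filed, so the 20.5% rate applies.
$288,200 × 20.5% = $59,081.00

$59,081.00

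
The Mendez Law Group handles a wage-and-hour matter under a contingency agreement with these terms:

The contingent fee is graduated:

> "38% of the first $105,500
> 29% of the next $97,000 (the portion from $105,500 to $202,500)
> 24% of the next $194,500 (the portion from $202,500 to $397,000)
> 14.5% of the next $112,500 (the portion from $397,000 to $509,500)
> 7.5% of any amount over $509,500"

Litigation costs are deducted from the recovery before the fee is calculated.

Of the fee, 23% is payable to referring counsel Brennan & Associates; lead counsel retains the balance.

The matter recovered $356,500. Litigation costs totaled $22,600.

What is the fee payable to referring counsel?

$22,943.88

Fee base (net of costs): $356,500 − $22,600 = $333,900
First $105,500 at 38% = $40,090.00
Next $97,000 at 29% = $28,130.00
Remaining $131,400 at 24% = $31,536.00
Fee: $40,090.00 + $28,130.00 + $31,536.00 = $99,756.00
Referral share: 23% of $99,756.00 = $22,943.88; lead counsel retains $99,756.00 − $22,943.88 = $76,812.12.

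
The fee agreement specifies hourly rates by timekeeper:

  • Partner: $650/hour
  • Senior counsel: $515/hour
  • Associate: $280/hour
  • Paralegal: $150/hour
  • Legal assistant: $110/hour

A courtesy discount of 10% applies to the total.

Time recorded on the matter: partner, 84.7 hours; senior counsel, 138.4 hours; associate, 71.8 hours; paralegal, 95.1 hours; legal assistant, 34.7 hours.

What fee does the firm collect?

$148,065.30

Partner: 84.7 × $650 = $55,055.00
Senior counsel: 138.4 × $515 = $71,276.00
Associate: 71.8 × $280 = $20,104.00
Paralegal: 95.1 × $150 = $14,265.00
Legal assistant: 34.7 × $110 = $3,817.00
Subtotal: $164,517.00
Less 10% discount: −$16,451.70
Total: $164,517.00 − $16,451.70 = $148,065.30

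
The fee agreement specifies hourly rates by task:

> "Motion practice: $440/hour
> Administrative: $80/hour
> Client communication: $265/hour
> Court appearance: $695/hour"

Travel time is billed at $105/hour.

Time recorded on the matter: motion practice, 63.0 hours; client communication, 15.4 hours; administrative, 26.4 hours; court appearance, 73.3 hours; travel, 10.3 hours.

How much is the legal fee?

$85,938.00

Motion practice: 63.0 × $440 = $27,720.00
Administrative: 26.4 × $80 = $2,112.00
Client communication: 15.4 × $265 = $4,081.00
Court appearance: 73.3 × $695 = $50,943.50
Subtotal: $27,720.00 + $2,112.00 + $4,081.00 + $50,943.50 = $84,856.50
Travel: 10.3 × $105 = $1,081.50
Total: $84,856.50 + $1,081.50 = $85,938.00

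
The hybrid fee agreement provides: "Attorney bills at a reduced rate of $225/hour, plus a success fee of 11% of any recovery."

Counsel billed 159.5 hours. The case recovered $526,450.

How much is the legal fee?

Hourly: 159.5 × $225 = $35,887.50
Success fee: 11% of $526,450 = $57,909.50
Total: $35,887.50 + $57,909.50 = $93,797.00

$93,797.00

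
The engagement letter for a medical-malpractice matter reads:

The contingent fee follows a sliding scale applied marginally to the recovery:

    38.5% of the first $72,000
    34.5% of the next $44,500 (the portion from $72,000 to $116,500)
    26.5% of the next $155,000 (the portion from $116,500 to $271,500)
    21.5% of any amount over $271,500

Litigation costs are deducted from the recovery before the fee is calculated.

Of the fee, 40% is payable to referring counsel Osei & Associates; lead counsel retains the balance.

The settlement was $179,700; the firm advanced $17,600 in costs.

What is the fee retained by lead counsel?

$33,093.90

Fee base (net of costs): $179,700 − $17,600 = $162,100
First $72,000 at 38.5% = $27,720.00
Next $44,500 at 34.5% = $15,352.50
Remaining $45,600 at 26.5% = $12,084.00
Fee: $27,720.00 + $15,352.50 + $12,084.00 = $55,156.50
Referral share: 40% of $55,156.50 = $22,062.60; lead counsel retains $55,156.50 − $22,062.60 = $33,093.90.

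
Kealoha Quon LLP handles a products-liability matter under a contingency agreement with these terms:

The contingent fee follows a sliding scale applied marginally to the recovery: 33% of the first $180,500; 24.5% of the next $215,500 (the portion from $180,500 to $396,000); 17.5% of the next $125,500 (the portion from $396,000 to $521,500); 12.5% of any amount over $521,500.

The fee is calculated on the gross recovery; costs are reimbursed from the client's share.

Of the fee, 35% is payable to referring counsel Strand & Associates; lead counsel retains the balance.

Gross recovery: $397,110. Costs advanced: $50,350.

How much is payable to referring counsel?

Fee base is the gross recovery, $397,110; costs are reimbursed separately.
First $180,500 at 33% = $59,565.00
Next $215,500 at 24.5% = $52,797.50
Remaining $1,110 at 17.5% = $194.25
Fee: $59,565.00 + $52,797.50 + $194.25 = $112,556.75
Referral share: 35% of $112,556.75 = $39,394.86; lead counsel retains $112,556.75 − $39,394.86 = $73,161.89.

$39,394.86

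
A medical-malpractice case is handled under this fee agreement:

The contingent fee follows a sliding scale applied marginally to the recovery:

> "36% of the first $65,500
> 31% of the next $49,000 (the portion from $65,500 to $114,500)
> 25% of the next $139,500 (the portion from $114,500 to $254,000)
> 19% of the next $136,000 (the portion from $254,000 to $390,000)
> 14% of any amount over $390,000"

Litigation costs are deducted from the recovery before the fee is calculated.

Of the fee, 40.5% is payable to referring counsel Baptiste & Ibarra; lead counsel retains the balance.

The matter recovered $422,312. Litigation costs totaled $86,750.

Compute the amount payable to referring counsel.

$36,102.42

Fee base (net of costs): $422,312 − $86,750 = $335,562
First $65,500 at 36% = $23,580.00
Next $49,000 at 31% = $15,190.00
Next $139,500 at 25% = $34,875.00
Remaining $81,562 at 19% = $15,496.78
Fee: $23,580.00 + $15,190.00 + $34,875.00 + $15,496.78 = $89,141.78
Referral share: 40.5% of $89,141.78 = $36,102.42; lead counsel retains $89,141.78 − $36,102.42 = $53,039.36.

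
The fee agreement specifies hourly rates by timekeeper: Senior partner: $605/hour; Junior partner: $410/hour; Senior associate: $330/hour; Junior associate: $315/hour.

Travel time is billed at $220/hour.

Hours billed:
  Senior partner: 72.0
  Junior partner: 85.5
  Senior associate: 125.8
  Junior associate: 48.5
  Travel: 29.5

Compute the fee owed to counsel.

$141,896.50

Senior partner: 72.0 × $605 = $43,560.00
Junior partner: 85.5 × $410 = $35,055.00
Senior associate: 125.8 × $330 = $41,514.00
Junior associate: 48.5 × $315 = $15,277.50
Subtotal: $43,560.00 + $35,055.00 + $41,514.00 + $15,277.50 = $135,406.50
Travel: 29.5 × $220 = $6,490.00
Total: $135,406.50 + $6,490.00 = $141,896.50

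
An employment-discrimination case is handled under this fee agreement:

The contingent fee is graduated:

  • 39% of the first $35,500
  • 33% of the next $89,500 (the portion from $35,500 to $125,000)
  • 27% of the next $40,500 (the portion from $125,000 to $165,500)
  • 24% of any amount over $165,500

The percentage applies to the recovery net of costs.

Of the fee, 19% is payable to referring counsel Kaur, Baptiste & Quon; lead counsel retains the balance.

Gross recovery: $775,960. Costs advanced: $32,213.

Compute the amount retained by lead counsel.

Fee base (net of costs): $775,960 − $32,213 = $743,747
First $35,500 at 39% = $13,845.00
Next $89,500 at 33% = $29,535.00
Next $40,500 at 27% = $10,935.00
Remaining $578,247 at 24% = $138,779.28
Fee: $13,845.00 + $29,535.00 + $10,935.00 + $138,779.28 = $193,094.28
Referral share: 19% of $193,094.28 = $36,687.91; lead counsel retains $193,094.28 − $36,687.91 = $156,406.37.

$156,406.37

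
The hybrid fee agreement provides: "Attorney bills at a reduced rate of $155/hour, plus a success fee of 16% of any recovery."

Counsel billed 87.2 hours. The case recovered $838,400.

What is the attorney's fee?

$147,660.00

Hourly: 87.2 × $155 = $13,516.00
Success fee: 16% of $838,400 = $134,144.00
Total: $13,516.00 + $134,144.00 = $147,660.00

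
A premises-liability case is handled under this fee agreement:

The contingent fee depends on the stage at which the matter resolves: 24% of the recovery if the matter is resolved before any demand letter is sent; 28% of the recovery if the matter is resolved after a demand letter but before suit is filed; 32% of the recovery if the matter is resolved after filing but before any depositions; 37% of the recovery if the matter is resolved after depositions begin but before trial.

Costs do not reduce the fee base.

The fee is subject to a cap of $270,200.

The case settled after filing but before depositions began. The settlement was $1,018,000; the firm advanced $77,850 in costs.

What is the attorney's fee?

$270,200.00

Fee base is the gross recovery, $1,018,000; costs are reimbursed separately.
The matter settled after filing but before depositions began, so the 32% rate applies.
$1,018,000 × 32% = $325,760.00
$325,760.00 exceeds the $270,200 cap, so the fee is capped at $270,200.00.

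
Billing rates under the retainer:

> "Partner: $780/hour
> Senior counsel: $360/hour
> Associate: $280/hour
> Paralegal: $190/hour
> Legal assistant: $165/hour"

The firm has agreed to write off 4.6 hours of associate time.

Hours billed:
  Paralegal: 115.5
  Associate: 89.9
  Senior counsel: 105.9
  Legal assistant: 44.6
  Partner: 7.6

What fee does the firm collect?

$97,240.00

Partner: 7.6 × $780 = $5,928.00
Senior counsel: 105.9 × $360 = $38,124.00
Associate: 89.9 × $280 = $25,172.00
Paralegal: 115.5 × $190 = $21,945.00
Legal assistant: 44.6 × $165 = $7,359.00
Subtotal: $98,528.00
Write-off: 4.6 × $280 = $1,288.00
Total: $98,528.00 − $1,288.00 = $97,240.00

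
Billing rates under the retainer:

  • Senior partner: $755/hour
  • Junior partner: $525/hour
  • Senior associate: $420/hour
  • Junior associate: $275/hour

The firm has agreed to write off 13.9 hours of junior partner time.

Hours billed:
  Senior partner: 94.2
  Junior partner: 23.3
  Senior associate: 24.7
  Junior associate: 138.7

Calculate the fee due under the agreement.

Senior partner: 94.2 × $755 = $71,121.00
Junior partner: 23.3 × $525 = $12,232.50
Senior associate: 24.7 × $420 = $10,374.00
Junior associate: 138.7 × $275 = $38,142.50
Subtotal: $131,870.00
Write-off: 13.9 × $525 = $7,297.50
Total: $131,870.00 − $7,297.50 = $124,572.50

$124,572.50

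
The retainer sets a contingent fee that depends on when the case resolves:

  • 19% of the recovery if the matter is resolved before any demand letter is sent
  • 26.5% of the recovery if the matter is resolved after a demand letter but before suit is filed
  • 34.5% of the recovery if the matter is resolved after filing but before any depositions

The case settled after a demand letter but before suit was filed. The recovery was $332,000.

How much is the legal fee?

The matter settled after a demand letter but before suit was filed, so the 26.5% rate applies.
$332,000 × 26.5% = $87,980.00

$87,980.00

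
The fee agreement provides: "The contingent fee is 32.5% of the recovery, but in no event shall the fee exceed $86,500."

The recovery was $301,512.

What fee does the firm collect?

$86,500.00

32.5% of $301,512 = $97,991.40
That exceeds the $86,500 cap, so the fee is capped at $86,500.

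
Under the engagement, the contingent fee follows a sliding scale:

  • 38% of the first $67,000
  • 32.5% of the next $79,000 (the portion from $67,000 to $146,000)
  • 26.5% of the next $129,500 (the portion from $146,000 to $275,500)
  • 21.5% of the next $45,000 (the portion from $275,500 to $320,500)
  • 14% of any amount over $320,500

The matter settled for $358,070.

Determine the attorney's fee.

First $67,000 at 38% = $25,460.00
Next $79,000 at 32.5% = $25,675.00
Next $129,500 at 26.5% = $34,317.50
Next $45,000 at 21.5% = $9,675.00
Remaining $37,570 at 14% = $5,259.80
Fee: $25,460.00 + $25,675.00 + $34,317.50 + $9,675.00 + $5,259.80 = $100,387.30

$100,387.30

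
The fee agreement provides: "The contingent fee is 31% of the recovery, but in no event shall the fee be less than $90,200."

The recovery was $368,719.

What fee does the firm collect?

$114,302.89

31% of $368,719 = $114,302.89
That exceeds the $90,200 minimum.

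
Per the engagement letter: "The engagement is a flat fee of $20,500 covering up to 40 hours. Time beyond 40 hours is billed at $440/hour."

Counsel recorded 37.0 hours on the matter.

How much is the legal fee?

37.0 hours is within the 40-hour scope; only the flat fee applies.

$20,500.00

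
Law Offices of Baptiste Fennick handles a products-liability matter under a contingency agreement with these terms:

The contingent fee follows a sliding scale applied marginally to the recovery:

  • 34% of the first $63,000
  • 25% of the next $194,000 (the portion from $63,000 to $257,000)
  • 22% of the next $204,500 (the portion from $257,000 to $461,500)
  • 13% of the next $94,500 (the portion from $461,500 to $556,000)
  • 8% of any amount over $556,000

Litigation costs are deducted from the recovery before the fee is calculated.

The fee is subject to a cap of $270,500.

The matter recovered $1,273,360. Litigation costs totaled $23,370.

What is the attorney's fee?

$182,714.20

Fee base (net of costs): $1,273,360 − $23,370 = $1,249,990
First $63,000 at 34% = $21,420.00
Next $194,000 at 25% = $48,500.00
Next $204,500 at 22% = $44,990.00
Next $94,500 at 13% = $12,285.00
Remaining $693,990 at 8% = $55,519.20
Fee: $21,420.00 + $48,500.00 + $44,990.00 + $12,285.00 + $55,519.20 = $182,714.20
$182,714.20 is under the $270,500 cap.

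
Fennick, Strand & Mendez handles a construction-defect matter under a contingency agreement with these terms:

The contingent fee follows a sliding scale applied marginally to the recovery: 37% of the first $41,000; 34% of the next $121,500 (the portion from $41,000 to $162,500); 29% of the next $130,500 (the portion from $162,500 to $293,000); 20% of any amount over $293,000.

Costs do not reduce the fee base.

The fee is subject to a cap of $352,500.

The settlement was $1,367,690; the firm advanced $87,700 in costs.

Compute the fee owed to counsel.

Fee base is the gross recovery, $1,367,690; costs are reimbursed separately.
First $41,000 at 37% = $15,170.00
Next $121,500 at 34% = $41,310.00
Next $130,500 at 29% = $37,845.00
Remaining $1,074,690 at 20% = $214,938.00
Fee: $15,170.00 + $41,310.00 + $37,845.00 + $214,938.00 = $309,263.00
$309,263.00 is under the $352,500 cap.

$309,263.00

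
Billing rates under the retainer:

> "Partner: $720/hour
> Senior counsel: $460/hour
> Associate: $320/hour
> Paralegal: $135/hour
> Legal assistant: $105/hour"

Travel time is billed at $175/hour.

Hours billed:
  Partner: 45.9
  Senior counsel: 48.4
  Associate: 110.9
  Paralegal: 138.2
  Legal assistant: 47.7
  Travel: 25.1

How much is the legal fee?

$118,858.00

Partner: 45.9 × $720 = $33,048.00
Senior counsel: 48.4 × $460 = $22,264.00
Associate: 110.9 × $320 = $35,488.00
Paralegal: 138.2 × $135 = $18,657.00
Legal assistant: 47.7 × $105 = $5,008.50
Subtotal: $33,048.00 + $22,264.00 + $35,488.00 + $18,657.00 + $5,008.50 = $114,465.50
Travel: 25.1 × $175 = $4,392.50
Total: $114,465.50 + $4,392.50 = $118,858.00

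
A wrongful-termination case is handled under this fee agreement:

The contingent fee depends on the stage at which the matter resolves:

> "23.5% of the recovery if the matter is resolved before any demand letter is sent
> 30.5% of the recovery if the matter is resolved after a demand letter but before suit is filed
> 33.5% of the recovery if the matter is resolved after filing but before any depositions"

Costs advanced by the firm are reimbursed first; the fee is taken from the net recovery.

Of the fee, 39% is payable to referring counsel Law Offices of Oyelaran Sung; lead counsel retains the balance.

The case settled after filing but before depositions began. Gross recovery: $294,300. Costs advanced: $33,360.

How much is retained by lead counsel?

$53,323.09

Fee base (net of costs): $294,300 − $33,360 = $260,940
The matter settled after filing but before depositions began, so the 33.5% rate applies.
$260,940 × 33.5% = $87,414.90
Referral share: 39% of $87,414.90 = $34,091.81; lead counsel retains $87,414.90 − $34,091.81 = $53,323.09.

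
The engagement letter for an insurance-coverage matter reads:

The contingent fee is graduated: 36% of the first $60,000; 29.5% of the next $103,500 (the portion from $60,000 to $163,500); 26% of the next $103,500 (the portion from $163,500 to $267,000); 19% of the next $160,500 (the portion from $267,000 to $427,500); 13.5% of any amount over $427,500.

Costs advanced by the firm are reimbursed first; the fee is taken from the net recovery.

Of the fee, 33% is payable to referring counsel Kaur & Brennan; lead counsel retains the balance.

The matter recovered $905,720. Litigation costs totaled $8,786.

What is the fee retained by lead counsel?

$115,850.43

Fee base (net of costs): $905,720 − $8,786 = $896,934
First $60,000 at 36% = $21,600.00
Next $103,500 at 29.5% = $30,532.50
Next $103,500 at 26% = $26,910.00
Next $160,500 at 19% = $30,495.00
Remaining $469,434 at 13.5% = $63,373.59
Fee: $21,600.00 + $30,532.50 + $26,910.00 + $30,495.00 + $63,373.59 = $172,911.09
Referral share: 33% of $172,911.09 = $57,060.66; lead counsel retains $172,911.09 − $57,060.66 = $115,850.43.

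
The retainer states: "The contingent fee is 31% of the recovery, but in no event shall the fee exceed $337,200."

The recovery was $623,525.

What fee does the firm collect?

$193,292.75

31% of $623,525 = $193,292.75
That is under the $337,200 cap.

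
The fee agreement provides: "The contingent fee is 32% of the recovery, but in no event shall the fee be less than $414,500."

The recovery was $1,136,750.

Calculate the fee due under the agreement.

$414,500.00

32% of $1,136,750 = $363,760.00
That is below the $414,500 minimum, so the minimum applies.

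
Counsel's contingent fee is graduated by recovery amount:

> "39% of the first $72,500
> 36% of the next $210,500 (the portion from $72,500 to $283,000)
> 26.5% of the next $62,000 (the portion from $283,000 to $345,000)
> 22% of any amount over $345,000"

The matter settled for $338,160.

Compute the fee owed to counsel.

First $72,500 at 39% = $28,275.00
Next $210,500 at 36% = $75,780.00
Remaining $55,160 at 26.5% = $14,617.40
Fee: $28,275.00 + $75,780.00 + $14,617.40 = $118,672.40

$118,672.40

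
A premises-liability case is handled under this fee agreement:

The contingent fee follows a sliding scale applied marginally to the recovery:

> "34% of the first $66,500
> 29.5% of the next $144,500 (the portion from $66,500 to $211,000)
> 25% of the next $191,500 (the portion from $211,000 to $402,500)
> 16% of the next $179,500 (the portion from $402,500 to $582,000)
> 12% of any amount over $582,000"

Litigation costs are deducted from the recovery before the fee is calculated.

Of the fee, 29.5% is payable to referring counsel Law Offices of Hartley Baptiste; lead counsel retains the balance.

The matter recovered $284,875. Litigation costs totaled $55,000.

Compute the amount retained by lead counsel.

$49,319.16

Fee base (net of costs): $284,875 − $55,000 = $229,875
First $66,500 at 34% = $22,610.00
Next $144,500 at 29.5% = $42,627.50
Remaining $18,875 at 25% = $4,718.75
Fee: $22,610.00 + $42,627.50 + $4,718.75 = $69,956.25
Referral share: 29.5% of $69,956.25 = $20,637.09; lead counsel retains $69,956.25 − $20,637.09 = $49,319.16.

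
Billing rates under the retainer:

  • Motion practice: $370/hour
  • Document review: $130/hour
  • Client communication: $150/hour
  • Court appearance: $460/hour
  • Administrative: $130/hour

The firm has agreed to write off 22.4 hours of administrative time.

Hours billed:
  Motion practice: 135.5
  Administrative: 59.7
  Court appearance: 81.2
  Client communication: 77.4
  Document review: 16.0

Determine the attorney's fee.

Motion practice: 135.5 × $370 = $50,135.00
Document review: 16.0 × $130 = $2,080.00
Client communication: 77.4 × $150 = $11,610.00
Court appearance: 81.2 × $460 = $37,352.00
Administrative: 59.7 × $130 = $7,761.00
Subtotal: $108,938.00
Write-off: 22.4 × $130 = $2,912.00
Total: $108,938.00 − $2,912.00 = $106,026.00

$106,026.00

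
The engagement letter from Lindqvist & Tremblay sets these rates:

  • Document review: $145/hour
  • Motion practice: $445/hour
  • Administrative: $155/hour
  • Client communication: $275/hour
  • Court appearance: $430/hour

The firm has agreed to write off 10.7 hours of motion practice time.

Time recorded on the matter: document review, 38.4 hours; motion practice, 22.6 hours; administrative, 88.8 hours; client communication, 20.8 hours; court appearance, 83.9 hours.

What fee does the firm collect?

Document review: 38.4 × $145 = $5,568.00
Motion practice: 22.6 × $445 = $10,057.00
Administrative: 88.8 × $155 = $13,764.00
Client communication: 20.8 × $275 = $5,720.00
Court appearance: 83.9 × $430 = $36,077.00
Subtotal: $71,186.00
Write-off: 10.7 × $445 = $4,761.50
Total: $71,186.00 − $4,761.50 = $66,424.50

$66,424.50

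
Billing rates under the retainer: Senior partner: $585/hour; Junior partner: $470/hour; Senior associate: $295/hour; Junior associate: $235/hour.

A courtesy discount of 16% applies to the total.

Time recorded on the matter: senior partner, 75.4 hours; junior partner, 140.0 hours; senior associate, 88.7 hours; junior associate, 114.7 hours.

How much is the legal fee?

$136,945.20

Senior partner: 75.4 × $585 = $44,109.00
Junior partner: 140.0 × $470 = $65,800.00
Senior associate: 88.7 × $295 = $26,166.50
Junior associate: 114.7 × $235 = $26,954.50
Subtotal: $163,030.00
Less 16% discount: −$26,084.80
Total: $163,030.00 − $26,084.80 = $136,945.20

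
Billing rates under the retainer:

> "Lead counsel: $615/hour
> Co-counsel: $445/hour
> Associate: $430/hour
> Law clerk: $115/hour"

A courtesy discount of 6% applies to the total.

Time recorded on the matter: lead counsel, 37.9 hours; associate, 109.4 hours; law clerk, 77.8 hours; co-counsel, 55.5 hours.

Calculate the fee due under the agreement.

$97,755.30

Lead counsel: 37.9 × $615 = $23,308.50
Co-counsel: 55.5 × $445 = $24,697.50
Associate: 109.4 × $430 = $47,042.00
Law clerk: 77.8 × $115 = $8,947.00
Subtotal: $103,995.00
Less 6% discount: −$6,239.70
Total: $103,995.00 − $6,239.70 = $97,755.30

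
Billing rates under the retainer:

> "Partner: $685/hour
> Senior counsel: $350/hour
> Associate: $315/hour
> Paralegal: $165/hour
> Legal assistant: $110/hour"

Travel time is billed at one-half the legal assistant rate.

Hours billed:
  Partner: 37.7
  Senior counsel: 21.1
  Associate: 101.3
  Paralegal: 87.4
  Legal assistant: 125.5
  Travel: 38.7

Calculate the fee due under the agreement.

$95,473.50

Partner: 37.7 × $685 = $25,824.50
Senior counsel: 21.1 × $350 = $7,385.00
Associate: 101.3 × $315 = $31,909.50
Paralegal: 87.4 × $165 = $14,421.00
Legal assistant: 125.5 × $110 = $13,805.00
Subtotal: $25,824.50 + $7,385.00 + $31,909.50 + $14,421.00 + $13,805.00 = $93,345.00
Travel: 38.7 × ($110 ÷ 2) = 38.7 × $55.00 = $2,128.50
Total: $93,345.00 + $2,128.50 = $95,473.50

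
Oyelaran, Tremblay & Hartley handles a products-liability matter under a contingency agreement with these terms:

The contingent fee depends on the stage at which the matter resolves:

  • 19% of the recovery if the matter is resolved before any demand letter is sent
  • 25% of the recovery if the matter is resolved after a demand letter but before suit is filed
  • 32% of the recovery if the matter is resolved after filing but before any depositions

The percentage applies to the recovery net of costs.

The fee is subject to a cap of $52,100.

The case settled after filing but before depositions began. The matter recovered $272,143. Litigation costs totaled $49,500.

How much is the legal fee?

$52,100.00

Fee base (net of costs): $272,143 − $49,500 = $222,643
The matter settled after filing but before depositions began, so the 32% rate applies.
$222,643 × 32% = $71,245.76
$71,245.76 exceeds the $52,100 cap, so the fee is capped at $52,100.00.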